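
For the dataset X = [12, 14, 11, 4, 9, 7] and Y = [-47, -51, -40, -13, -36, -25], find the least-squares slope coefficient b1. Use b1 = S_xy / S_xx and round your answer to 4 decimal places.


The sample means are xbar = 9.5000 and ybar = -35.3333.
Compute S_xx = 65.5000 and S_xy = -255.0000.
Slope b1 = S_xy / S_xx = -255.0000 / 65.5000 = -3.8931.

-3.8931


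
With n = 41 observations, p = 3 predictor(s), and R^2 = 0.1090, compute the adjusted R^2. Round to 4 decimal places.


Adjusted R^2 = 1 - (1 - R^2) * (n-1)/(n-p-1).
(1 - R^2) = 0.8910.
(n-1)/(n-p-1) = 40/37.
(1 - R^2) * (n-1) = 0.8910 * 40 = 35.6400.
Divide by (n-p-1): 35.6400 / 37 = 0.9632.
Adj R^2 = 1 - 0.9632 = 0.0368.

0.0368


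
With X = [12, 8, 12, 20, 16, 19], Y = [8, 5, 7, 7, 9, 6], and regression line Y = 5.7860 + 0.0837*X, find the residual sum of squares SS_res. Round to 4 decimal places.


Compute predicted values, then residuals = yi - yhat_i.
Residuals: [1.2096, -1.4556, 0.2096, -0.4600, 1.8748, -1.3763].
SSres = sum(residual^2) = 9.2465.

9.2465


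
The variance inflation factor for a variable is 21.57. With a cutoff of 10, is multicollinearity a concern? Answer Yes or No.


Check: VIF = 21.57 vs threshold = 10.
Since 21.57 >= 10, the answer is Yes.

Yes


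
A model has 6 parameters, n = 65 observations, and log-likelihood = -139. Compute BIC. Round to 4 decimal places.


Compute k*ln(n) = 6*ln(65) = 6*4.174387 = 25.046322.
Then -2*loglik = 278.
BIC = 25.046322 + 278 = 303.046322, which rounds to 303.0463.

303.0463


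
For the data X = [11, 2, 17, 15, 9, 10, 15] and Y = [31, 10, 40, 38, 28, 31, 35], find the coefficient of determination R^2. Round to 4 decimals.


After computing the OLS fit (b0=8.7924, b1=1.9171):
SSres = 29.8035, SStot = 593.7143.
R^2 = 1 - 29.8035/593.7143 = 0.9498.

0.9498


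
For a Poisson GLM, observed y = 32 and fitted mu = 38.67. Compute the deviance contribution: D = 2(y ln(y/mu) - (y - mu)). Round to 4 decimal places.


Compute y*ln(y/mu) = 32*ln(32/38.67) = 32*-0.189328 = -6.058496.
y - mu = -6.67.
D = 2*(-6.058496 - (-6.67)) = 1.223008, which rounds to 1.2230.

1.2230


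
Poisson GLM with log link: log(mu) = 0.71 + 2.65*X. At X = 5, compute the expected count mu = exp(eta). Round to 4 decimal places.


eta = 0.71 + 2.65 * 5 = 13.9600.
mu = exp(13.9600) = 1155449.4957.

1155449.4957


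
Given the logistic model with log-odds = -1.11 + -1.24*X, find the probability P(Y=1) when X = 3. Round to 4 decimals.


Compute z = -1.11 + (-1.24)(3) = -4.8300.
exp(-z) = 125.2110.
P = 1/(1 + 125.2110) = 0.0079.

0.0079


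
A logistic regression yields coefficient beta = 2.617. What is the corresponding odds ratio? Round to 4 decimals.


exp(2.617) = 13.6946.
So the odds ratio is 13.6946.

13.6946


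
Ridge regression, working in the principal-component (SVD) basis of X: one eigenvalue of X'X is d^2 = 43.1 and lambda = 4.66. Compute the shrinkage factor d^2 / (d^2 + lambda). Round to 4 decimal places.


Compute the denominator: 43.1 + 4.66 = 47.7600.
Shrinkage factor = 43.1 / 47.7600 = 0.9024.

0.9024


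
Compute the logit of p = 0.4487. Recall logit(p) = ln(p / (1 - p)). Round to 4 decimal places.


1 - p = 0.5513.
p/(1-p) = 0.8139.
logit = ln(0.8139) = -0.2059.

-0.2059


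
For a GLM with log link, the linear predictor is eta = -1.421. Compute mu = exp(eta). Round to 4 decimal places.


mu = exp(eta) = exp(-1.421).
= 0.2415.

0.2415


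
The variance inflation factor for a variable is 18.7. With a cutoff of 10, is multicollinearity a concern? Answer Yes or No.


Compare VIF = 18.7 to the threshold of 10.
18.7 >= 10, so the answer is Yes.

Yes


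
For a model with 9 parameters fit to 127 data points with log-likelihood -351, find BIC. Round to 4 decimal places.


ln(127) = 4.844187.
k * ln(n) = 9 * 4.844187 = 43.597683.
-2L = 702.
BIC = 43.597683 + 702 = 745.597683, which rounds to 745.5977.

745.5977


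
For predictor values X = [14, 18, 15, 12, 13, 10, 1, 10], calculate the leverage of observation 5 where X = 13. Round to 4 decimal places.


n = 8, xbar = 11.6250.
SXX = sum((xi - xbar)^2) = 177.8750.
h = 1/8 + (13 - 11.6250)^2 / 177.8750 = 0.1356.

0.1356


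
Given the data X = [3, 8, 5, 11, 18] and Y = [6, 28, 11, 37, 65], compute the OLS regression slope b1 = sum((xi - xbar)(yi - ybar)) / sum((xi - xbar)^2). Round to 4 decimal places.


The sample means are xbar = 9.0000 and ybar = 29.4000.
Compute S_xx = 138.0000 and S_xy = 551.0000.
Slope b1 = S_xy / S_xx = 551.0000 / 138.0000 = 3.9928.

3.9928


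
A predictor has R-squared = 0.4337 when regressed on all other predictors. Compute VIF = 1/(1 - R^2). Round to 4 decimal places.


VIF = 1 / (1 - 0.4337).
= 1 / 0.5663 = 1.7658.

1.7658


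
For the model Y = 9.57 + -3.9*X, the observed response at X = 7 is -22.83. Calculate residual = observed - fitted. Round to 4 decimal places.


Fitted value at X = 7 is yhat = 9.57 + -3.9*7 = -17.7300.
Residual = -22.83 - -17.7300 = -5.1000.

-5.1000


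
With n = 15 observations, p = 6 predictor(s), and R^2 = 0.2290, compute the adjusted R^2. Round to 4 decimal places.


Adjusted R^2 = 1 - (1 - R^2) * (n-1)/(n-p-1).
(1 - R^2) = 0.7710.
(n-1)/(n-p-1) = 14/8.
(1 - R^2) * (n-1) = 0.7710 * 14 = 10.7940.
Divide by (n-p-1): 10.7940 / 8 = 1.3493.
Adj R^2 = 1 - 1.3493 = -0.3493.

-0.3493


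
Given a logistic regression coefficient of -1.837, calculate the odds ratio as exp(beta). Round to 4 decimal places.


The odds ratio is computed as:
OR = e^(-1.837) = 0.1593.

0.1593


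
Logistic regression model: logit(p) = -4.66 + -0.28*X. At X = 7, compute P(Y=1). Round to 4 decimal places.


Linear predictor: z = -4.66 + -0.28 * 7 = -6.6200.
P = 1/(1 + exp(6.6200)) = 1/(1 + 749.9451) = 0.0013.

0.0013


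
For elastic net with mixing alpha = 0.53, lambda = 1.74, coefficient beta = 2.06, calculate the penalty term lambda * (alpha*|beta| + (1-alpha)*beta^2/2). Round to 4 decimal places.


Compute:
L1 = 0.53 * 2.06 = 1.0918.
L2 = 0.47 * 2.06^2 / 2 = 0.9972.
Penalty = 1.74 * (1.0918 + 0.9972) = 3.6349.

3.6349


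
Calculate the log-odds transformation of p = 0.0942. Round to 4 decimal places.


The odds are p/(1-p) = 0.0942 / 0.9058 = 0.1040.
logit(p) = ln(0.1040) = -2.2634.

-2.2634


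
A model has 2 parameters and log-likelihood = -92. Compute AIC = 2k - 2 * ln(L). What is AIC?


Compute:
2k = 2*2 = 4.
-2*loglik = -2*(-92) = 184.
AIC = 4 + 184 = 188.

188


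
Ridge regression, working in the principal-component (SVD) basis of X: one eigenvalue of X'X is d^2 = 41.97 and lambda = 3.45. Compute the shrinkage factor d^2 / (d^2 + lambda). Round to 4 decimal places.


Compute the denominator: 41.97 + 3.45 = 45.4200.
Shrinkage factor = 41.97 / 45.4200 = 0.9240.

0.9240


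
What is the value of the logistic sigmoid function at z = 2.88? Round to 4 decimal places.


exp(-2.8800) = 0.0561.
1 + exp(-z) = 1.0561.
sigmoid = 1/1.0561 = 0.9468.

0.9468


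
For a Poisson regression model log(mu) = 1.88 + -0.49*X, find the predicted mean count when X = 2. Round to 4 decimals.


eta = 1.88 + -0.49 * 2 = 0.9000.
mu = exp(0.9000) = 2.4596.

2.4596


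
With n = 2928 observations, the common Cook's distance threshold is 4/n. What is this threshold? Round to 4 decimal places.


Using the rule of thumb:
Threshold = 4 / 2928 = 0.0014.

0.0014


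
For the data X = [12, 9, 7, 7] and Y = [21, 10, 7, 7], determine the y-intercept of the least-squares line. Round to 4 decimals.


Compute b1 = 2.7612 from the OLS formula.
With xbar = 8.7500 and ybar = 11.2500, the intercept is:
b0 = 11.2500 - 2.7612 * 8.7500 = -12.9104.

-12.9104


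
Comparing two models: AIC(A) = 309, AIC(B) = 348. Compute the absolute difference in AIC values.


Compute |309 - 348| = 39.
Model A has the smaller AIC.

39


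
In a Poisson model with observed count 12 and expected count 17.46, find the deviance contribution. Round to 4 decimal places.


First: ln(12/17.46) = -0.375006.
Then: 12 * -0.375006 = -4.500072.
y - mu = 12 - 17.46 = -5.46.
D = 2(-4.500072 - -5.46) = 1.919856, which rounds to 1.9199.

1.9199


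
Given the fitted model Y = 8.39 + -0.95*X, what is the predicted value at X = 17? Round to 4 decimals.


Substitute X = 17 into the equation:
Y = 8.39 + -0.95 * 17 = 8.39 + -16.1500 = -7.7600.

-7.7600


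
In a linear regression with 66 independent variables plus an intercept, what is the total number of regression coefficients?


Including the intercept, the model has 66 predictor coefficients + 1 intercept.
Total = 67.

67


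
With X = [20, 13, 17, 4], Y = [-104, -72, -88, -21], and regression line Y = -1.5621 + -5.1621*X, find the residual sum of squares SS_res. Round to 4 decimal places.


Predicted values from Y = -1.5621 + -5.1621*X.
Residuals: [0.8041, -3.3306, 1.3178, 1.2105].
SSres = 14.9414.

14.9414


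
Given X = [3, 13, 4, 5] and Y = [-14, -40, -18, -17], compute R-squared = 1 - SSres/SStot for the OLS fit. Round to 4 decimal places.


The fitted line is Y = -6.0398 + -2.5936*X.
SSres = 6.6375, SStot = 428.7500.
R^2 = 1 - SSres/SStot = 0.9845.

0.9845


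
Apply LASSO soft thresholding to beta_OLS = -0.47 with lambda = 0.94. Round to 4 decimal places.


Check: |-0.47| = 0.47 vs lambda = 0.94.
Since |beta| <= lambda, the coefficient is set to 0.
Soft-thresholded coefficient = 0.0000.

0.0000


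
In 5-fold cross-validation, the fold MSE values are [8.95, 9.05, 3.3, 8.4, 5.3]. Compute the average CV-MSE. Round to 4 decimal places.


Sum of fold MSEs = 35.0000.
Average = 35.0000 / 5 = 7.0000.

7.0000


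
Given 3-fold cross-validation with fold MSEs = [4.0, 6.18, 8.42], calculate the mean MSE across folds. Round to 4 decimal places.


Add all fold MSEs: 18.6000.
Divide by k = 3: 18.6000/3 = 6.2000.

6.2000


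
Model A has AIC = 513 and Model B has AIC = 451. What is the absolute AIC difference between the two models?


Absolute difference = |513 - 451| = 62.
The model with lower AIC (B) is preferred.

62


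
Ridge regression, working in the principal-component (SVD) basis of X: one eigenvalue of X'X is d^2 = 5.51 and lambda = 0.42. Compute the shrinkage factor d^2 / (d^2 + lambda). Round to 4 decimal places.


d^2 + lambda = 5.51 + 0.42 = 5.9300.
Shrinkage factor = 5.51/5.9300 = 0.9292.

0.9292


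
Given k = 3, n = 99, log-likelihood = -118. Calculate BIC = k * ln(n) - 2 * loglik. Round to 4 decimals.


ln(99) = 4.595120.
k * ln(n) = 3 * 4.595120 = 13.785360.
-2L = 236.
BIC = 13.785360 + 236 = 249.785360, which rounds to 249.7854.

249.7854


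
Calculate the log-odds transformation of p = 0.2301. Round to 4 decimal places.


1 - p = 0.7699.
p/(1-p) = 0.2989.
logit = ln(0.2989) = -1.2077.

-1.2077


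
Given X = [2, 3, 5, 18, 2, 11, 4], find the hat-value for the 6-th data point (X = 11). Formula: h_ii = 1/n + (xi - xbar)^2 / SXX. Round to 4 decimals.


Compute xbar = 6.4286 with n = 7 observations.
SXX = 213.7143.
Leverage = 1/7 + (11 - 6.4286)^2/213.7143 = 0.2406.

0.2406


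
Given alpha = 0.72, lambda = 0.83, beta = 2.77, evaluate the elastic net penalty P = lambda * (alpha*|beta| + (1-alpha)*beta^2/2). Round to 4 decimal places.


alpha * |beta| = 0.72 * 2.77 = 1.9944.
(1-alpha) * beta^2/2 = 0.28 * 7.6729/2 = 1.0742.
Total = 0.83 * (1.9944 + 1.0742) = 2.5469.

2.5469


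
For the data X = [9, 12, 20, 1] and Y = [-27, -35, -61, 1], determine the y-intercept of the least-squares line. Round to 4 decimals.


First find the slope: b1 = -3.2486.
Means: xbar = 10.5000, ybar = -30.5000.
b0 = ybar - b1 * xbar = -30.5000 - -3.2486 * 10.5000 = 3.6108.

3.6108


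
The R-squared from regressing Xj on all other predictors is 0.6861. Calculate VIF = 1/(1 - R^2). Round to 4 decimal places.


Using VIF = 1/(1 - R^2_j):
1 - 0.6861 = 0.3139.
VIF = 3.1857.

3.1857


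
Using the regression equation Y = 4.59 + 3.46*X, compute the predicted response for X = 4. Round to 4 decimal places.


Plug X = 4 into Y = 4.59 + 3.46*X:
Y = 4.59 + 13.8400 = 18.4300.

18.4300


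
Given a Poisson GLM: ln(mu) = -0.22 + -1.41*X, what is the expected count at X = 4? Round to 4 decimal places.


eta = -0.22 + -1.41 * 4 = -5.8600.
mu = exp(-5.8600) = 0.0029.

0.0029


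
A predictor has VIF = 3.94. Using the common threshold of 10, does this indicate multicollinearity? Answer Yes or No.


Compare VIF = 3.94 to the threshold of 10.
3.94 < 10, so the answer is No.

No


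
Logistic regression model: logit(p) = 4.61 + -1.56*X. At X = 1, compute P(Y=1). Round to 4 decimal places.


Linear predictor: z = 4.61 + -1.56 * 1 = 3.0500.
P = 1/(1 + exp(-3.0500)) = 1/(1 + 0.0474) = 0.9548.

0.9548


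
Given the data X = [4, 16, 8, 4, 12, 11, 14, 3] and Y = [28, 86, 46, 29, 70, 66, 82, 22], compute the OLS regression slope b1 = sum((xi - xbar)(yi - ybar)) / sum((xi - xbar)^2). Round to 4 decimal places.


First compute the means: xbar = 9.0000, ybar = 53.6250.
Then S_xx = sum((xi - xbar)^2) = 174.0000.
S_xy = sum((xi - xbar)(yi - ybar)) = 891.0000.
b1 = S_xy / S_xx = 891.0000 / 174.0000 = 5.1207.

5.1207


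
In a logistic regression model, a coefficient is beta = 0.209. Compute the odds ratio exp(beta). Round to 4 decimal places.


The odds ratio is computed as:
OR = e^(0.209) = 1.2324.

1.2324


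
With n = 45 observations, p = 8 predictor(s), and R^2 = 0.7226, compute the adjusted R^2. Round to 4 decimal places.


Using the formula:
(1 - 0.7226) = 0.2774.
Multiply by 44/36: 0.2774 * 44 = 12.2056, then 12.2056 / 36 = 0.3390.
Adj R^2 = 1 - 0.3390 = 0.6610.

0.6610


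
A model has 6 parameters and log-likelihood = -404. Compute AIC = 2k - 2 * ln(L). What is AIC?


Compute:
2k = 2*6 = 12.
-2*loglik = -2*(-404) = 808.
AIC = 12 + 808 = 820.

820


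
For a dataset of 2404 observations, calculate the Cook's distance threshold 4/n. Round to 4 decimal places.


Cook's distance cutoff = 4/n = 4/2404.
= 0.0017.

0.0017


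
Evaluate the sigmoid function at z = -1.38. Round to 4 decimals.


First, exp(1.3800) = 3.9749.
Then sigma(z) = 1/(1 + 3.9749) = 0.2010.

0.2010


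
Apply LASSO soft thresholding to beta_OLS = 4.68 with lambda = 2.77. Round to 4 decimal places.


Check: |4.68| = 4.68 vs lambda = 2.77.
Since |beta| > lambda, coefficient = sign(beta)*(|beta| - lambda) = 1.9100.
Soft-thresholded coefficient = 1.9100.

1.9100


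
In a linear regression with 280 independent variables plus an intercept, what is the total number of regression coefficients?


Total coefficients = number of predictors + 1 (for the intercept).
= 280 + 1 = 281.

281


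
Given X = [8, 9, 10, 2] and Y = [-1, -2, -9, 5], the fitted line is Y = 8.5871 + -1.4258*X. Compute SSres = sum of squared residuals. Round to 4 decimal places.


Compute predicted values, then residuals = yi - yhat_i.
Residuals: [1.8193, 2.2451, -3.3291, -0.7355].
SSres = sum(residual^2) = 19.9742.

19.9742


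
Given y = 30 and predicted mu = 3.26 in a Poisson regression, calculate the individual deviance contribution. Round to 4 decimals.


First: ln(30/3.26) = 2.219470.
Then: 30 * 2.219470 = 66.584100.
y - mu = 30 - 3.26 = 26.74.
D = 2(66.584100 - 26.74) = 79.688200, which rounds to 79.6882.

79.6882


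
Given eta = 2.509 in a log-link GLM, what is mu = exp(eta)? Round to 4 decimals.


Apply the inverse link:
mu = e^2.509 = 12.2926.

12.2926


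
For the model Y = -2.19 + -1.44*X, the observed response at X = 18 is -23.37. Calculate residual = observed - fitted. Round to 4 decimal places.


Compute yhat = -2.19 + (-1.44)(18) = -28.1100.
Residual = actual - predicted = -23.37 - -28.1100 = 4.7400.

4.7400


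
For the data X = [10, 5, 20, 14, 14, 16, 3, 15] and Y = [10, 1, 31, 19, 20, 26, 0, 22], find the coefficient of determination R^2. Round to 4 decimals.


After computing the OLS fit (b0=-7.6589, b1=1.9616):
SSres = 14.5338, SStot = 902.8750.
R^2 = 1 - 14.5338/902.8750 = 0.9839.

0.9839


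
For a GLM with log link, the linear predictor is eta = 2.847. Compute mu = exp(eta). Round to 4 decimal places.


mu = exp(eta) = exp(2.847).
= 17.2360.

17.2360


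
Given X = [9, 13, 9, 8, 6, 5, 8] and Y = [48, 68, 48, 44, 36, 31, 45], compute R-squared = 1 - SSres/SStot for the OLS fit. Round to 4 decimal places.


After computing the OLS fit (b0=7.9783, b1=4.5543):
SSres = 3.5978, SStot = 821.4286.
R^2 = 1 - 3.5978/821.4286 = 0.9956.

0.9956


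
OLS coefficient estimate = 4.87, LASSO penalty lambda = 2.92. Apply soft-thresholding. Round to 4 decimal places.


Absolute value: |4.87| = 4.87.
Compare to lambda = 2.92.
Since |beta| > lambda, coefficient = sign(beta)*(|beta| - lambda) = 1.9500.

1.9500


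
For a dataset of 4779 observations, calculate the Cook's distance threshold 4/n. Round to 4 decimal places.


Cook's distance cutoff = 4/n = 4/4779.
= 0.0008.

0.0008


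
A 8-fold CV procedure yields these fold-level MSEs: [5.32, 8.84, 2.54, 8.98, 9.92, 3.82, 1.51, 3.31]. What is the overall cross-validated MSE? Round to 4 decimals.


Add all fold MSEs: 44.2400.
Divide by k = 8: 44.2400/8 = 5.5300.

5.5300


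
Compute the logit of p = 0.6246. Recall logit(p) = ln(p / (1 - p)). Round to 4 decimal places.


1 - p = 0.3754.
p/(1-p) = 1.6638.
logit = ln(1.6638) = 0.5091.

0.5091


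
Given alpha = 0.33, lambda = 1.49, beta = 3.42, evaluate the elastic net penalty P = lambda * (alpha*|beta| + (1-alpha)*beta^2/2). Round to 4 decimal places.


L1 component = 0.33 * |3.42| = 1.1286.
L2 component = 0.67 * 3.42^2 / 2 = 3.9183.
Penalty = 1.49 * (1.1286 + 3.9183) = 1.49 * 5.0469 = 7.5199.

7.5199


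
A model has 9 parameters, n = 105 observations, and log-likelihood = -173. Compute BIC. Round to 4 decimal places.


k * ln(n) = 9 * ln(105) = 9 * 4.653960 = 41.885640.
-2 * loglik = -2 * (-173) = 346.
BIC = 41.885640 + 346 = 387.885640, which rounds to 387.8856.

387.8856


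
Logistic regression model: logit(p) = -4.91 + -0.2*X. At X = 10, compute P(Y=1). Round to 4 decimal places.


Linear predictor: z = -4.91 + -0.2 * 10 = -6.9100.
P = 1/(1 + exp(6.9100)) = 1/(1 + 1002.2472) = 0.0010.

0.0010


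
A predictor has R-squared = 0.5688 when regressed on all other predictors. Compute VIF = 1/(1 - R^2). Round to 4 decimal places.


Using VIF = 1/(1 - R^2_j):
1 - 0.5688 = 0.4312.
VIF = 2.3191.

2.3191


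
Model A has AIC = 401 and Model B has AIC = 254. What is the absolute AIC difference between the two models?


Absolute difference = |401 - 254| = 147.
The model with lower AIC (B) is preferred.

147


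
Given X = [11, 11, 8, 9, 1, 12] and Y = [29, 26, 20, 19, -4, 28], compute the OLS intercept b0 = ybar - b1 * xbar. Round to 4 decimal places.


First find the slope: b1 = 3.0164.
Means: xbar = 8.6667, ybar = 19.6667.
b0 = ybar - b1 * xbar = 19.6667 - 3.0164 * 8.6667 = -6.4754.

-6.4754


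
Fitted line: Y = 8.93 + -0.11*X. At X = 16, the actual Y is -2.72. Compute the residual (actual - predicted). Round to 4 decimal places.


Compute yhat = 8.93 + (-0.11)(16) = 7.1700.
Residual = actual - predicted = -2.72 - 7.1700 = -9.8900.

-9.8900


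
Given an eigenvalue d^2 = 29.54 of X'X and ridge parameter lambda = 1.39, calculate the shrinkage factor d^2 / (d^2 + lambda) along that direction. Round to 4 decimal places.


d^2 + lambda = 29.54 + 1.39 = 30.9300.
Shrinkage factor = 29.54/30.9300 = 0.9551.

0.9551


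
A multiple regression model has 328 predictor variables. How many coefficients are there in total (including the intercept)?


Each predictor gets one coefficient, plus one intercept.
Total parameters = 328 + 1 = 329.

329


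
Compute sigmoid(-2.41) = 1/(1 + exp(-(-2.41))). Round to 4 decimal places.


exp(2.4100) = 11.1340.
1 + exp(-z) = 12.1340.
sigmoid = 1/12.1340 = 0.0824.

0.0824


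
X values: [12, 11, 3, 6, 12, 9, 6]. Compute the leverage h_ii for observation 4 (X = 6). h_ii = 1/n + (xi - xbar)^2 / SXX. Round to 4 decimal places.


Compute xbar = 8.4286 with n = 7 observations.
SXX = 73.7143.
Leverage = 1/7 + (6 - 8.4286)^2/73.7143 = 0.2229.

0.2229


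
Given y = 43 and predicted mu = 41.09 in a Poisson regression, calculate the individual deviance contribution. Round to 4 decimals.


y/mu = 43/41.09 = 1.046483 (approx.), and ln(43/41.09) = 0.045435.
y * ln(y/mu) = 43 * 0.045435 = 1.953705.
y - mu = 1.91.
D = 2 * (1.953705 - 1.91) = 0.087410, which rounds to 0.0874.

0.0874


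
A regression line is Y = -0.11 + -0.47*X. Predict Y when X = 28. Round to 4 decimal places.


Substitute X = 28 into the equation:
Y = -0.11 + -0.47 * 28 = -0.11 + -13.1600 = -13.2700.

-13.2700


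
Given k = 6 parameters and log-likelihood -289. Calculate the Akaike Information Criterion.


Compute:
2k = 2*6 = 12.
-2*loglik = -2*(-289) = 578.
AIC = 12 + 578 = 590.

590


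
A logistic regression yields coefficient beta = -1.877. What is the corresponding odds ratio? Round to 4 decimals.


exp(-1.877) = 0.1530.
So the odds ratio is 0.1530.

0.1530


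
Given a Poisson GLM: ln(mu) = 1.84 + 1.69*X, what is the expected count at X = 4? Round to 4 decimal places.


Compute eta = 1.84 + 1.69 * 4 = 8.6000.
Apply inverse link: mu = e^8.6000 = 5431.6596.

5431.6596


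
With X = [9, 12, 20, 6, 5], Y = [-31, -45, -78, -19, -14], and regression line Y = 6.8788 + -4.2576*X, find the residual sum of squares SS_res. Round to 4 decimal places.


Predicted values from Y = 6.8788 + -4.2576*X.
Residuals: [0.4396, -0.7876, 0.2732, -0.3332, 0.4092].
SSres = 1.1667.

1.1667


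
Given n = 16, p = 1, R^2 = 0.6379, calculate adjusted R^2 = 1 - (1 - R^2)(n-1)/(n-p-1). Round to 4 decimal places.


Plug in: Adj R^2 = 1 - (1 - 0.6379) * 15/14.
= 1 - 0.3621 * 15/14
= 1 - 5.4315 / 14
= 1 - 0.3880 = 0.6120.

0.6120


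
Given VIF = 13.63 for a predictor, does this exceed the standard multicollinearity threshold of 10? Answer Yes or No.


Compare VIF = 13.63 to the threshold of 10.
13.63 >= 10, so the answer is Yes.

Yes


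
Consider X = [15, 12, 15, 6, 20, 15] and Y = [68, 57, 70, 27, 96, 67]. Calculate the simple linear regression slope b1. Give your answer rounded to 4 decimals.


Calculate xbar = 13.8333, ybar = 64.1667.
S_xx = 106.8333, S_xy = 515.1667.
Using b1 = S_xy / S_xx = 515.1667 / 106.8333, we get b1 = 4.8222.

4.8222


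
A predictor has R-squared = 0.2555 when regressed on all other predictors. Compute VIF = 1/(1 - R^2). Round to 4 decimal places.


Denominator: 1 - 0.2555 = 0.7445.
VIF = 1 / 0.7445 = 1.3432.

1.3432


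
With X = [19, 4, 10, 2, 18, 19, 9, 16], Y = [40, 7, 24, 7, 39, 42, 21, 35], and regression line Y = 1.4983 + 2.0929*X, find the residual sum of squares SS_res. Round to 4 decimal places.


Compute predicted values, then residuals = yi - yhat_i.
Residuals: [-1.2634, -2.8699, 1.5727, 1.3159, -0.1705, 0.7366, 0.6656, 0.0153].
SSres = sum(residual^2) = 15.0524.

15.0524


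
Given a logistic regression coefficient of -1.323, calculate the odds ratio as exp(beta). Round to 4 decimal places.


Odds ratio = exp(beta) = exp(-1.323).
= 0.2663.

0.2663


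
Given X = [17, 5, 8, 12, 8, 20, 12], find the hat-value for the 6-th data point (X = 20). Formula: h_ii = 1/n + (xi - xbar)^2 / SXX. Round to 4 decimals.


Compute xbar = 11.7143 with n = 7 observations.
SXX = 169.4286.
Leverage = 1/7 + (20 - 11.7143)^2/169.4286 = 0.5481.

0.5481


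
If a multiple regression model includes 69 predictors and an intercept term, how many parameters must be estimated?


Total coefficients = number of predictors + 1 (for the intercept).
= 69 + 1 = 70.

70


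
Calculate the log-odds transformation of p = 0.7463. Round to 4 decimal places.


The odds are p/(1-p) = 0.7463 / 0.2537 = 2.9417.
logit(p) = ln(2.9417) = 1.0790.

1.0790


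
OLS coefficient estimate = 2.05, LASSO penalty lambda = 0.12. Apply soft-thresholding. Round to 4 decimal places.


Absolute value: |2.05| = 2.05.
Compare to lambda = 0.12.
Since |beta| > lambda, coefficient = sign(beta)*(|beta| - lambda) = 1.9300.

1.9300


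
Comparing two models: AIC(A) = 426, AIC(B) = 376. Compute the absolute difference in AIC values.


|AIC_A - AIC_B| = |426 - 376| = 50.
Model B is preferred (lower AIC).

50


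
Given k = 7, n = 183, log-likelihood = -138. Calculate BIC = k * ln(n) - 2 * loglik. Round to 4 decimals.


k * ln(n) = 7 * ln(183) = 7 * 5.209486 = 36.466402.
-2 * loglik = -2 * (-138) = 276.
BIC = 36.466402 + 276 = 312.466402, which rounds to 312.4664.

312.4664


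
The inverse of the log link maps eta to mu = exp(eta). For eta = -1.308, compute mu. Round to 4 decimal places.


mu = exp(eta) = exp(-1.308).
= 0.2704.

0.2704


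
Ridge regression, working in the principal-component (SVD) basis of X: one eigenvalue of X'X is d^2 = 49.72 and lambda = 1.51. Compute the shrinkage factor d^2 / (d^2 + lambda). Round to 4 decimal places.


Denominator = d^2 + lambda = 49.72 + 1.51 = 51.2300.
Shrinkage = 49.72 / 51.2300 = 0.9705.

0.9705


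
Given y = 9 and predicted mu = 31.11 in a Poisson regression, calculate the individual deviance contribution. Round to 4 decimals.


y/mu = 9/31.11 = 0.289296 (approx.), and ln(9/31.11) = -1.240305.
y * ln(y/mu) = 9 * -1.240305 = -11.162745.
y - mu = -22.11.
D = 2 * (-11.162745 - -22.11) = 21.894510, which rounds to 21.8945.

21.8945


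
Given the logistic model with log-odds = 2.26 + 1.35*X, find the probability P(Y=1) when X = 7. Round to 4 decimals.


Linear predictor: z = 2.26 + 1.35 * 7 = 11.7100.
P = 1/(1 + exp(-11.7100)) = 1/(1 + 0.0000) = 1.0000.

1.0000


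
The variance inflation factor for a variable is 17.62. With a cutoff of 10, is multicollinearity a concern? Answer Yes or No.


Compare VIF = 17.62 to the threshold of 10.
17.62 >= 10, so the answer is Yes.

Yes


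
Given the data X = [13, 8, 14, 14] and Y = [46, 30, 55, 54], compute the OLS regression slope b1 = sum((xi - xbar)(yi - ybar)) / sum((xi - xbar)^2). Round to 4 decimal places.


Calculate xbar = 12.2500, ybar = 46.2500.
S_xx = 24.7500, S_xy = 97.7500.
Using b1 = S_xy / S_xx = 97.7500 / 24.7500, we get b1 = 3.9495.

3.9495


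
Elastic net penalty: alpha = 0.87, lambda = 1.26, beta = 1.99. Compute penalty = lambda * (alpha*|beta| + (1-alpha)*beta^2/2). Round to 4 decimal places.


L1 component = 0.87 * |1.99| = 1.7313.
L2 component = 0.13 * 1.99^2 / 2 = 0.2574.
Penalty = 1.26 * (1.7313 + 0.2574) = 1.26 * 1.9887 = 2.5058.

2.5058


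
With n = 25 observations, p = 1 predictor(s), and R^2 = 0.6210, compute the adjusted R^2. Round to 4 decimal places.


Adjusted R^2 = 1 - (1 - R^2) * (n-1)/(n-p-1).
(1 - R^2) = 0.3790.
(n-1)/(n-p-1) = 24/23.
(1 - R^2) * (n-1) = 0.3790 * 24 = 9.0960.
Divide by (n-p-1): 9.0960 / 23 = 0.3955.
Adj R^2 = 1 - 0.3955 = 0.6045.

0.6045


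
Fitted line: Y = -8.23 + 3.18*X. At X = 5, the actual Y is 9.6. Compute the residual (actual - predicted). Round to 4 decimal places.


Fitted value at X = 5 is yhat = -8.23 + 3.18*5 = 7.6700.
Residual = 9.6 - 7.6700 = 1.9300.

1.9300


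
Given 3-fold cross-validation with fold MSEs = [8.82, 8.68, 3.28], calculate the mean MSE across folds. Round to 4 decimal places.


Sum of fold MSEs = 20.7800.
Average = 20.7800 / 3 = 6.9267.

6.9267


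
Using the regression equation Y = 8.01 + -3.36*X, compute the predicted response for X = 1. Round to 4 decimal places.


Predicted value:
Y = 8.01 + (-3.36)(1) = 8.01 + -3.3600 = 4.6500.

4.6500


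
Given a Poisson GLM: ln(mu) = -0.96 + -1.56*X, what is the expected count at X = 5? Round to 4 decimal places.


Linear predictor: eta = -0.96 + (-1.56)(5) = -8.7600.
Expected count: mu = exp(-8.7600) = 0.0002.

0.0002


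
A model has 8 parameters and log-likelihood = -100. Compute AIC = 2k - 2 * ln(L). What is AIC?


AIC = 2*8 - 2*(-100).
= 16 + 200 = 216.

216


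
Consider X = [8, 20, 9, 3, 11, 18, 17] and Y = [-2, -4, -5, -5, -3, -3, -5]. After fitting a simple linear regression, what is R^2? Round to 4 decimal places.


After computing the OLS fit (b0=-4.0543, b1=0.0160):
SSres = 8.7975, SStot = 8.8571.
R^2 = 1 - 8.7975/8.8571 = 0.0067.

0.0067


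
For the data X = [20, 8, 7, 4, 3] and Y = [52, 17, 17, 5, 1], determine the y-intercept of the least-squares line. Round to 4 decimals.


Compute b1 = 2.9438 from the OLS formula.
With xbar = 8.4000 and ybar = 18.4000, the intercept is:
b0 = 18.4000 - 2.9438 * 8.4000 = -6.3283.

-6.3283


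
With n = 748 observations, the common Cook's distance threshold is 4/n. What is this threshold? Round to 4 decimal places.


Using the rule of thumb:
Threshold = 4 / 748 = 0.0053.

0.0053


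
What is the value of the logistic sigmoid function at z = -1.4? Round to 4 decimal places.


First, exp(1.4000) = 4.0552.
Then sigma(z) = 1/(1 + 4.0552) = 0.1978.

0.1978


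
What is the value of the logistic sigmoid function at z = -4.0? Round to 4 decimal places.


exp(4.0000) = 54.5982.
1 + exp(-z) = 55.5982.
sigmoid = 1/55.5982 = 0.0180.

0.0180


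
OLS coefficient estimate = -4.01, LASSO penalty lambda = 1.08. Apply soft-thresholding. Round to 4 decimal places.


Absolute value: |-4.01| = 4.01.
Compare to lambda = 1.08.
Since |beta| > lambda, coefficient = sign(beta)*(|beta| - lambda) = -2.9300.

-2.9300


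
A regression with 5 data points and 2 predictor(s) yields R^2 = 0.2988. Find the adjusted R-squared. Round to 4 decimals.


Using the formula:
(1 - 0.2988) = 0.7012.
Multiply by 4/2: 0.7012 * 4 = 2.8048, then 2.8048 / 2 = 1.4024.
Adj R^2 = 1 - 1.4024 = -0.4024.

-0.4024


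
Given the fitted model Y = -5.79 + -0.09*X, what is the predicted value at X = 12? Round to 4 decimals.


Substitute X = 12 into the equation:
Y = -5.79 + -0.09 * 12 = -5.79 + -1.0800 = -6.8700.

-6.8700


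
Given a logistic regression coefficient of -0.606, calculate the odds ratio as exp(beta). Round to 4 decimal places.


exp(-0.606) = 0.5455.
So the odds ratio is 0.5455.

0.5455


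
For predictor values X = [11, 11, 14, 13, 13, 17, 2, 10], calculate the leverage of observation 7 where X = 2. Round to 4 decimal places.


n = 8, xbar = 11.3750.
SXX = sum((xi - xbar)^2) = 133.8750.
h = 1/8 + (2 - 11.3750)^2 / 133.8750 = 0.7815.

0.7815


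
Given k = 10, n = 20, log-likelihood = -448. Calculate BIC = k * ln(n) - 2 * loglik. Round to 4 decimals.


ln(20) = 2.995732.
k * ln(n) = 10 * 2.995732 = 29.957320.
-2L = 896.
BIC = 29.957320 + 896 = 925.957320, which rounds to 925.9573.

925.9573


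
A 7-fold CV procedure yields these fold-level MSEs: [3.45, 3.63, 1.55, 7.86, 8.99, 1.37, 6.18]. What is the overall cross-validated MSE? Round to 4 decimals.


Add all fold MSEs: 33.0300.
Divide by k = 7: 33.0300/7 = 4.7186.

4.7186


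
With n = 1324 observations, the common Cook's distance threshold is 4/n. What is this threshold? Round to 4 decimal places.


Using the rule of thumb:
Threshold = 4 / 1324 = 0.0030.

0.0030


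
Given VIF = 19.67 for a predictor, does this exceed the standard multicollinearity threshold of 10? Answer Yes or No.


Check: VIF = 19.67 vs threshold = 10.
Since 19.67 >= 10, the answer is Yes.

Yes


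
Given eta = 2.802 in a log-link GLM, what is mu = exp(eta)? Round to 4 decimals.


The inverse log link gives:
mu = exp(2.802) = 16.4776.

16.4776


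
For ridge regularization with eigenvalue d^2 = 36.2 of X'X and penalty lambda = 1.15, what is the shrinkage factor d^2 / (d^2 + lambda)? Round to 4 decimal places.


d^2 + lambda = 36.2 + 1.15 = 37.3500.
Shrinkage factor = 36.2/37.3500 = 0.9692.

0.9692


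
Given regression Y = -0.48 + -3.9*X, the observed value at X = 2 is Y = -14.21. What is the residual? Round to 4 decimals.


Fitted value at X = 2 is yhat = -0.48 + -3.9*2 = -8.2800.
Residual = -14.21 - -8.2800 = -5.9300.

-5.9300


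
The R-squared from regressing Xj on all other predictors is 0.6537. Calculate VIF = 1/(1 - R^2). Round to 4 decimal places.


VIF = 1 / (1 - 0.6537).
= 1 / 0.3463 = 2.8877.

2.8877


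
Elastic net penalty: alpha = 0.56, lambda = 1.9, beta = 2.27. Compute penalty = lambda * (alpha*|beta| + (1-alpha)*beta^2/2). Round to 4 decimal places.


alpha * |beta| = 0.56 * 2.27 = 1.2712.
(1-alpha) * beta^2/2 = 0.44 * 5.1529/2 = 1.1336.
Total = 1.9 * (1.2712 + 1.1336) = 4.5692.

4.5692


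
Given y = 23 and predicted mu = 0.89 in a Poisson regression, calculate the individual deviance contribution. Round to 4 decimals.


Compute y*ln(y/mu) = 23*ln(23/0.89) = 23*3.252028 = 74.796644.
y - mu = 22.11.
D = 2*(74.796644 - (22.11)) = 105.373288, which rounds to 105.3733.

105.3733


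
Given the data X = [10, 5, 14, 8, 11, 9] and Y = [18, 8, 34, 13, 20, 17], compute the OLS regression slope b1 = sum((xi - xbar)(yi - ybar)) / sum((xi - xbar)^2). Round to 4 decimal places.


First compute the means: xbar = 9.5000, ybar = 18.3333.
Then S_xx = sum((xi - xbar)^2) = 45.5000.
S_xy = sum((xi - xbar)(yi - ybar)) = 128.0000.
b1 = S_xy / S_xx = 128.0000 / 45.5000 = 2.8132.

2.8132


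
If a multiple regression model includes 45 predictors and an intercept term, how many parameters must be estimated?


Each predictor gets one coefficient, plus one intercept.
Total parameters = 45 + 1 = 46.

46


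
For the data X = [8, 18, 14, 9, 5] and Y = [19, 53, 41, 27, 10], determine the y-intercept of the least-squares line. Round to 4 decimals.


Compute b1 = 3.3052 from the OLS formula.
With xbar = 10.8000 and ybar = 30.0000, the intercept is:
b0 = 30.0000 - 3.3052 * 10.8000 = -5.6966.

-5.6966


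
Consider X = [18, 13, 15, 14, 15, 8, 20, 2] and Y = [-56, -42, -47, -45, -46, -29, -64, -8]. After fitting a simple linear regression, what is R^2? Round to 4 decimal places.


Fit the OLS line: b0 = -2.9077, b1 = -2.9880.
SSres = 11.4670.
SStot = 2054.8750.
R^2 = 1 - 11.4670/2054.8750 = 0.9944.

0.9944


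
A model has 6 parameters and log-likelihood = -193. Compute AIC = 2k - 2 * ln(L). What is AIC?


AIC = 2k - 2*loglik = 2(6) - 2(-193).
= 12 + 386 = 398.

398


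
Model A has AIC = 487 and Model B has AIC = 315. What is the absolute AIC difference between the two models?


Absolute difference = |487 - 315| = 172.
The model with lower AIC (B) is preferred.

172


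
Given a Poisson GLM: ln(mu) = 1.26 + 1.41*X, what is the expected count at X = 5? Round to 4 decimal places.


Linear predictor: eta = 1.26 + (1.41)(5) = 8.3100.
Expected count: mu = exp(8.3100) = 4064.3130.

4064.3130


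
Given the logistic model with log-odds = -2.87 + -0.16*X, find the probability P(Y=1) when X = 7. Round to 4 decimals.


Linear predictor: z = -2.87 + -0.16 * 7 = -3.9900.
P = 1/(1 + exp(3.9900)) = 1/(1 + 54.0549) = 0.0182.

0.0182


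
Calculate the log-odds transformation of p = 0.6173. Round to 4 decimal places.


Compute the odds: 0.6173/0.3827 = 1.6130.
Take the natural log: ln(1.6130) = 0.4781.

0.4781


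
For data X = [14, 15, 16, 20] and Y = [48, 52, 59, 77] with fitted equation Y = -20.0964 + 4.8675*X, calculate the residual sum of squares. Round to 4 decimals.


Compute predicted values, then residuals = yi - yhat_i.
Residuals: [-0.0486, -0.9161, 1.2164, -0.2536].
SSres = sum(residual^2) = 2.3855.

2.3855


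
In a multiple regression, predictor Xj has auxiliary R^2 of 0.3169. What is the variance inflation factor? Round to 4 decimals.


Using VIF = 1/(1 - R^2_j):
1 - 0.3169 = 0.6831.
VIF = 1.4639.

1.4639


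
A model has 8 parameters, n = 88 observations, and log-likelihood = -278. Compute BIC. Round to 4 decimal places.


Compute k*ln(n) = 8*ln(88) = 8*4.477337 = 35.818696.
Then -2*loglik = 556.
BIC = 35.818696 + 556 = 591.818696, which rounds to 591.8187.

591.8187


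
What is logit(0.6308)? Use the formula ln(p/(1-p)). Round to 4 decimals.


1 - p = 0.3692.
p/(1-p) = 1.7086.
logit = ln(1.7086) = 0.5357.

0.5357


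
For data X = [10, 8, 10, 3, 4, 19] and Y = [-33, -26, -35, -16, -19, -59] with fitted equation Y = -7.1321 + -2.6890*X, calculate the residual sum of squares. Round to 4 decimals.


For each point, residual = actual - predicted.
Residuals: [1.0221, 2.6441, -0.9779, -0.8009, -1.1119, -0.7769].
Sum of squared residuals = 11.4736.

11.4736


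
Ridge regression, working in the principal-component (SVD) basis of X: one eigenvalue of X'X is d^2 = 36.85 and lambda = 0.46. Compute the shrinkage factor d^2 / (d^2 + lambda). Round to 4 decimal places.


d^2 + lambda = 36.85 + 0.46 = 37.3100.
Shrinkage factor = 36.85/37.3100 = 0.9877.

0.9877


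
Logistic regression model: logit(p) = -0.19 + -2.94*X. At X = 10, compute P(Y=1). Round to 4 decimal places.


z = -0.19 + -2.94 * 10 = -29.5900.
Sigmoid: P = 1 / (1 + exp(29.5900)) = 0.0000.

0.0000


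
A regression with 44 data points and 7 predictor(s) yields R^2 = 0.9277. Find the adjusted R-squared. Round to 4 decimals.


Plug in: Adj R^2 = 1 - (1 - 0.9277) * 43/36.
= 1 - 0.0723 * 43/36
= 1 - 3.1089 / 36
= 1 - 0.0864 = 0.9136.

0.9136


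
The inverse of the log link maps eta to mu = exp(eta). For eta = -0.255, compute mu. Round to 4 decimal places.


mu = exp(eta) = exp(-0.255).
= 0.7749.

0.7749


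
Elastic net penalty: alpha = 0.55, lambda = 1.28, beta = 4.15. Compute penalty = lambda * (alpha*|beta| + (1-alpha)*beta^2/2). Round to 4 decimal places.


L1 component = 0.55 * |4.15| = 2.2825.
L2 component = 0.45 * 4.15^2 / 2 = 3.8751.
Penalty = 1.28 * (2.2825 + 3.8751) = 1.28 * 6.1576 = 7.8817.

7.8817


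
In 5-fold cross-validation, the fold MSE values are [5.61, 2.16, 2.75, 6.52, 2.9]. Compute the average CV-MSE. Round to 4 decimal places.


Sum of fold MSEs = 19.9400.
Average = 19.9400 / 5 = 3.9880.

3.9880


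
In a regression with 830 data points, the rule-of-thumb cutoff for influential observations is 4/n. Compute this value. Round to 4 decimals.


Using the rule of thumb:
Threshold = 4 / 830 = 0.0048.

0.0048


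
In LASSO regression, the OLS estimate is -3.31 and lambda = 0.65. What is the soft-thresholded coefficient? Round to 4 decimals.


Check: |-3.31| = 3.31 vs lambda = 0.65.
Since |beta| > lambda, coefficient = sign(beta)*(|beta| - lambda) = -2.6600.
Soft-thresholded coefficient = -2.6600.

-2.6600


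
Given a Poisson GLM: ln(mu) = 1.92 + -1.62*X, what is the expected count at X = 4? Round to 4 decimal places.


eta = 1.92 + -1.62 * 4 = -4.5600.
mu = exp(-4.5600) = 0.0105.

0.0105


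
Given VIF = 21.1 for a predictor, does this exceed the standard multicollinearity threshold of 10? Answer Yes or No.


Compare VIF = 21.1 to the threshold of 10.
21.1 >= 10, so the answer is Yes.

Yes


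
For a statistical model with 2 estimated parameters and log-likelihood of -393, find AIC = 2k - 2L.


AIC = 2k - 2*loglik = 2(2) - 2(-393).
= 4 + 786 = 790.

790


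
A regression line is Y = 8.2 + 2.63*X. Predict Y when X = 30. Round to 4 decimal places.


Plug X = 30 into Y = 8.2 + 2.63*X:
Y = 8.2 + 78.9000 = 87.1000.

87.1000


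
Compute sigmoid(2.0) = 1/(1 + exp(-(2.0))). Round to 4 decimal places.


First, exp(-2.0000) = 0.1353.
Then sigma(z) = 1/(1 + 0.1353) = 0.8808.

0.8808


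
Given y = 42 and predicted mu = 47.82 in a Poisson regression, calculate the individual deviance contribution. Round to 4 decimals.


y/mu = 42/47.82 = 0.878294 (approx.), and ln(42/47.82) = -0.129774.
y * ln(y/mu) = 42 * -0.129774 = -5.450508.
y - mu = -5.82.
D = 2 * (-5.450508 - -5.82) = 0.738984, which rounds to 0.7390.

0.7390


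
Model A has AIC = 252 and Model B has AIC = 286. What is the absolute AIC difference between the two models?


Compute |252 - 286| = 34.
Model A has the smaller AIC.

34


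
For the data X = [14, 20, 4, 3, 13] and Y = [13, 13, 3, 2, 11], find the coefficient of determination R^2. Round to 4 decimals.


After computing the OLS fit (b0=0.5977, b1=0.7224):
SSres = 11.2679, SStot = 119.2000.
R^2 = 1 - 11.2679/119.2000 = 0.9055.

0.9055
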